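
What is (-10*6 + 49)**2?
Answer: 121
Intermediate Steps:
(-10*6 + 49)**2 = (-60 + 49)**2 = (-11)**2 = 121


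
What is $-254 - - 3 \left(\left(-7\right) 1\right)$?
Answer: $-275$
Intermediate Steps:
$-254 - - 3 \left(\left(-7\right) 1\right) = -254 - \left(-3\right) \left(-7\right) = -254 - 21 = -275$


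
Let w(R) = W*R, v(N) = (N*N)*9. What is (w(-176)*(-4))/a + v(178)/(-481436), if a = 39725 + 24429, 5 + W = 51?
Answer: -337884325/3860755643 ≈ -0.087518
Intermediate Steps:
v(N) = 9*N² (v(N) = N²*9 = 9*N²)
W = 46 (W = -5 + 51 = 46)
w(R) = 46*R
a = 64154
(w(-176)*(-4))/a + v(178)/(-481436) = ((46*(-176))*(-4))/64154 + (9*178²)/(-481436) = -8096*(-4)*(1/64154) + (9*31684)*(-1/481436) = 32384*(1/64154) + 285156*(-1/481436) = 16192/32077 - 71289/120359 = -337884325/3860755643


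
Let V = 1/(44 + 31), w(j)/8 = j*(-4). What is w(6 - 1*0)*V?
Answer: -64/25 ≈ -2.5600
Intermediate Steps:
w(j) = -32*j (w(j) = 8*(j*(-4)) = 8*(-4*j) = -32*j)
V = 1/75 ≈ 0.013333
w(6 - 1*0)*V = -32*(6 - 1*0)*(1/75) = -32*(6 + 0)*(1/75) = -32*6*(1/75) = -192*1/75 = -64/25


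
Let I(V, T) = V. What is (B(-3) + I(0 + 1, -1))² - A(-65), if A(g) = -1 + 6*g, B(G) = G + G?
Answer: 416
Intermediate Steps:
B(G) = 2*G
(B(-3) + I(0 + 1, -1))² - A(-65) = (2*(-3) + (0 + 1))² - (-1 + 6*(-65)) = (-6 + 1)² - (-1 - 390) = (-5)² - 1*(-391) = 25 + 391 = 416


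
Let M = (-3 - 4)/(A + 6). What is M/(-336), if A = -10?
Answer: -1/192 ≈ -0.0052083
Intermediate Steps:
M = 7/4 (M = (-3 - 4)/(-10 + 6) = -7/(-4) = -7*(-1/4) = 7/4 ≈ 1.7500)
M/(-336) = (7/4)/(-336) = (7/4)*(-1/336) = -1/192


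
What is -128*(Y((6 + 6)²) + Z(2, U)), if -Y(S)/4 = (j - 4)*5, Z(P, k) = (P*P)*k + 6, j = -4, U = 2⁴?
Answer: -29440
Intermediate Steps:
U = 16
Z(P, k) = 6 + k*P² (Z(P, k) = P²*k + 6 = k*P² + 6 = 6 + k*P²)
Y(S) = 160 (Y(S) = -4*(-4 - 4)*5 = -(-32)*5 = -4*(-40) = 160)
-128*(Y((6 + 6)²) + Z(2, U)) = -128*(160 + (6 + 16*2²)) = -128*(160 + (6 + 16*4)) = -128*(160 + (6 + 64)) = -128*(160 + 70) = -128*230 = -29440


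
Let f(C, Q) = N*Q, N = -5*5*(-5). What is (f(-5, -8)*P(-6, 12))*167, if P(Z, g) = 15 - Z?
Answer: -3507000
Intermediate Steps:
N = 125 (N = -25*(-5) = 125)
f(C, Q) = 125*Q
(f(-5, -8)*P(-6, 12))*167 = ((125*(-8))*(15 - 1*(-6)))*167 = -1000*(15 + 6)*167 = -1000*21*167 = -21000*167 = -3507000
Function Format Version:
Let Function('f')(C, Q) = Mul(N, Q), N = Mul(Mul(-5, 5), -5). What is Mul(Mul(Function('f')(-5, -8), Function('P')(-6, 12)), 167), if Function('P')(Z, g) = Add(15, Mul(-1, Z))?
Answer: -3507000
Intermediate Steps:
N = 125 (N = Mul(-25, -5) = 125)
Function('f')(C, Q) = Mul(125, Q)
Mul(Mul(Function('f')(-5, -8), Function('P')(-6, 12)), 167) = Mul(Mul(Mul(125, -8), Add(15, Mul(-1, -6))), 167) = Mul(Mul(-1000, Add(15, 6)), 167) = Mul(Mul(-1000, 21), 167) = Mul(-21000, 167) = -3507000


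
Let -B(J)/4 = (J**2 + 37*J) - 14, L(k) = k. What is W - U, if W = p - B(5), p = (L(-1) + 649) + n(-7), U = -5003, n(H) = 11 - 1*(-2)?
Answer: 6448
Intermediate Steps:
n(H) = 13 (n(H) = 11 + 2 = 13)
B(J) = 56 - 148*J - 4*J**2 (B(J) = -4*((J**2 + 37*J) - 14) = -4*(-14 + J**2 + 37*J) = 56 - 148*J - 4*J**2)
p = 661 (p = (-1 + 649) + 13 = 648 + 13 = 661)
W = 1445 (W = 661 - (56 - 148*5 - 4*5**2) = 661 - (56 - 740 - 4*25) = 661 - (56 - 740 - 100) = 661 - 1*(-784) = 661 + 784 = 1445)
W - U = 1445 - 1*(-5003) = 1445 + 5003 = 6448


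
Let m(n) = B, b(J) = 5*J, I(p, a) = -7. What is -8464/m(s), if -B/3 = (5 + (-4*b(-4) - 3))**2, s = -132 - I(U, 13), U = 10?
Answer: 2116/5043 ≈ 0.41959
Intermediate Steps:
s = -125 (s = -132 - 1*(-7) = -132 + 7 = -125)
B = -20172 (B = -3*(5 + (-20*(-4) - 3))**2 = -3*(5 + (-4*(-20) - 3))**2 = -3*(5 + (80 - 3))**2 = -3*(5 + 77)**2 = -3*82**2 = -3*6724 = -20172)
m(n) = -20172
-8464/m(s) = -8464/(-20172) = -8464*(-1/20172) = 2116/5043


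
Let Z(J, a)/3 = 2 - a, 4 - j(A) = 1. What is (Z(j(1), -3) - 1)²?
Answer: 196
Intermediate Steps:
j(A) = 3 (j(A) = 4 - 1*1 = 4 - 1 = 3)
Z(J, a) = 6 - 3*a (Z(J, a) = 3*(2 - a) = 6 - 3*a)
(Z(j(1), -3) - 1)² = ((6 - 3*(-3)) - 1)² = ((6 + 9) - 1)² = (15 - 1)² = 14² = 196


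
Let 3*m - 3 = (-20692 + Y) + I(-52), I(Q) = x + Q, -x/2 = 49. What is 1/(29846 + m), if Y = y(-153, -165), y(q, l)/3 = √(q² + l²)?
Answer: 206097/4719096895 - 27*√5626/4719096895 ≈ 4.3244e-5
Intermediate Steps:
x = -98 (x = -2*49 = -98)
y(q, l) = 3*√(l² + q²) (y(q, l) = 3*√(q² + l²) = 3*√(l² + q²))
Y = 9*√5626 (Y = 3*√((-165)² + (-153)²) = 3*√(27225 + 23409) = 3*√50634 = 3*(3*√5626) = 9*√5626 ≈ 675.06)
I(Q) = -98 + Q
m = -20839/3 + 3*√5626 (m = 1 + ((-20692 + 9*√5626) + (-98 - 52))/3 = 1 + ((-20692 + 9*√5626) - 150)/3 = 1 + (-20842 + 9*√5626)/3 = 1 + (-20842/3 + 3*√5626) = -20839/3 + 3*√5626 ≈ -6721.3)
1/(29846 + m) = 1/(29846 + (-20839/3 + 3*√5626)) = 1/(68699/3 + 3*√5626)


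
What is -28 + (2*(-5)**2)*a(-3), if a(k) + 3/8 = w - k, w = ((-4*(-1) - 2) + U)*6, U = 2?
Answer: 5213/4 ≈ 1303.3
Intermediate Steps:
w = 24 (w = ((-4*(-1) - 2) + 2)*6 = ((4 - 2) + 2)*6 = (2 + 2)*6 = 4*6 = 24)
a(k) = 189/8 - k (a(k) = -3/8 + (24 - k) = 189/8 - k)
-28 + (2*(-5)**2)*a(-3) = -28 + (2*(-5)**2)*(189/8 - 1*(-3)) = -28 + (2*25)*(189/8 + 3) = -28 + 50*(213/8) = -28 + 5325/4 = 5213/4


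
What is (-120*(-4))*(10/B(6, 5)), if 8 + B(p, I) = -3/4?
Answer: -3840/7 ≈ -548.57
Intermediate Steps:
B(p, I) = -35/4 (B(p, I) = -8 - 3/4 = -8 - 3*¼ = -8 - ¾ = -35/4)
(-120*(-4))*(10/B(6, 5)) = (-120*(-4))*(10/(-35/4)) = (-24*(-20))*(10*(-4/35)) = 480*(-8/7) = -3840/7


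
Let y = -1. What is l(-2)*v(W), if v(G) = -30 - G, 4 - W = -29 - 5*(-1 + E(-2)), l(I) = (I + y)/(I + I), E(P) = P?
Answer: -36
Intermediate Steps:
l(I) = (-1 + I)/(2*I) (l(I) = (I - 1)/(I + I) = (-1 + I)/((2*I)) = (-1 + I)*(1/(2*I)) = (-1 + I)/(2*I))
W = 18 (W = 4 - (-29 - 5*(-1 - 2)) = 4 - (-29 - 5*(-3)) = 4 - (-29 + 15) = 4 - 1*(-14) = 4 + 14 = 18)
l(-2)*v(W) = ((½)*(-1 - 2)/(-2))*(-30 - 1*18) = ((½)*(-½)*(-3))*(-30 - 18) = (¾)*(-48) = -36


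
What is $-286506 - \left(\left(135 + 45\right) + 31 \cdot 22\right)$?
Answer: $-287368$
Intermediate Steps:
$-286506 - \left(\left(135 + 45\right) + 31 \cdot 22\right) = -286506 - \left(180 + 682\right) = -286506 - 862 = -287368$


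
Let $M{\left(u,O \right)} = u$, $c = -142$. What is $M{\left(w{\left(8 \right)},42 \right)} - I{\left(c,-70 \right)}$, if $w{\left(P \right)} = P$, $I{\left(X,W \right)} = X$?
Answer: $150$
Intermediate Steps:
$M{\left(w{\left(8 \right)},42 \right)} - I{\left(c,-70 \right)} = 8 - -142 = 8 + 142 = 150$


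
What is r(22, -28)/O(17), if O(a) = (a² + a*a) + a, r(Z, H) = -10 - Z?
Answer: -32/595 ≈ -0.053782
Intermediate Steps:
O(a) = a + 2*a² (O(a) = (a² + a²) + a = 2*a² + a = a + 2*a²)
r(22, -28)/O(17) = (-10 - 1*22)/((17*(1 + 2*17))) = (-10 - 22)/((17*(1 + 34))) = -32/(17*35) = -32/595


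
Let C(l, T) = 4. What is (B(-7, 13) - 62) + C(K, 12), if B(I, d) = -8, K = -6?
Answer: -66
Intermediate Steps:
(B(-7, 13) - 62) + C(K, 12) = (-8 - 62) + 4 = -70 + 4 = -66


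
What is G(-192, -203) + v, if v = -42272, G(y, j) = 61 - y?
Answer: -42019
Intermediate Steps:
G(-192, -203) + v = (61 - 1*(-192)) - 42272 = (61 + 192) - 42272 = 253 - 42272 = -42019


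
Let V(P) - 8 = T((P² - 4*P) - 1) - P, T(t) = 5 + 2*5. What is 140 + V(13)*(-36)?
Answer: -220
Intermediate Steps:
T(t) = 15 (T(t) = 5 + 10 = 15)
V(P) = 23 - P (V(P) = 8 + (15 - P) = 23 - P)
140 + V(13)*(-36) = 140 + (23 - 1*13)*(-36) = 140 + (23 - 13)*(-36) = 140 + 10*(-36) = 140 - 360 = -220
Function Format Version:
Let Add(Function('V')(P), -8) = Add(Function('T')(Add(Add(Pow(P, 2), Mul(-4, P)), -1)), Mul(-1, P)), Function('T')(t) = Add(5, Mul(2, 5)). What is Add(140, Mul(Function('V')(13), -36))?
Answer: -220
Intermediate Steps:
Function('T')(t) = 15 (Function('T')(t) = Add(5, 10) = 15)
Function('V')(P) = Add(23, Mul(-1, P)) (Function('V')(P) = Add(8, Add(15, Mul(-1, P))) = Add(23, Mul(-1, P)))
Add(140, Mul(Function('V')(13), -36)) = Add(140, Mul(Add(23, Mul(-1, 13)), -36)) = Add(140, Mul(Add(23, -13), -36)) = Add(140, Mul(10, -36)) = Add(140, -360) = -220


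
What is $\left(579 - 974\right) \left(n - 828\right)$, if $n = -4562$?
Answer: $2129050$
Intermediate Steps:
$\left(579 - 974\right) \left(n - 828\right) = \left(579 - 974\right) \left(-4562 - 828\right) = \left(-395\right) \left(-5390\right) = 2129050$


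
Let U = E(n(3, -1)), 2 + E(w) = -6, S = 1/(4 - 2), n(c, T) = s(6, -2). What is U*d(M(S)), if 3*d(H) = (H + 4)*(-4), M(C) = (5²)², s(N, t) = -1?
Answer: 20128/3 ≈ 6709.3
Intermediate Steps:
n(c, T) = -1
S = ½ (S = 1/2 = ½ ≈ 0.50000)
E(w) = -8 (E(w) = -2 - 6 = -8)
M(C) = 625 (M(C) = 25² = 625)
d(H) = -16/3 - 4*H/3 (d(H) = ((H + 4)*(-4))/3 = ((4 + H)*(-4))/3 = (-16 - 4*H)/3 = -16/3 - 4*H/3)
U = -8
U*d(M(S)) = -8*(-16/3 - 4/3*625) = -8*(-16/3 - 2500/3) = -8*(-2516/3) = 20128/3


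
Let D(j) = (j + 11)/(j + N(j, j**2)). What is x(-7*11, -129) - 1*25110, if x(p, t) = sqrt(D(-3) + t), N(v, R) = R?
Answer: -25110 + I*sqrt(1149)/3 ≈ -25110.0 + 11.299*I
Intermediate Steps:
D(j) = (11 + j)/(j + j**2) (D(j) = (j + 11)/(j + j**2) = (11 + j)/(j + j**2))
x(p, t) = sqrt(4/3 + t) (x(p, t) = sqrt((11 - 3)/((-3)*(1 - 3)) + t) = sqrt(-1/3*8/(-2) + t) = sqrt(-1/3*(-1/2)*8 + t) = sqrt(4/3 + t))
x(-7*11, -129) - 1*25110 = sqrt(12 + 9*(-129))/3 - 1*25110 = sqrt(12 - 1161)/3 - 25110 = sqrt(-1149)/3 - 25110 = (I*sqrt(1149))/3 - 25110 = I*sqrt(1149)/3 - 25110 = -25110 + I*sqrt(1149)/3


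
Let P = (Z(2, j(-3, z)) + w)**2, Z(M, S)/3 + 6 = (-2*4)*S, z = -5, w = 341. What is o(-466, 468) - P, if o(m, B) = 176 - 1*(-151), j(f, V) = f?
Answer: -155698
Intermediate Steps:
Z(M, S) = -18 - 24*S (Z(M, S) = -18 + 3*((-2*4)*S) = -18 + 3*(-8*S) = -18 - 24*S)
o(m, B) = 327 (o(m, B) = 176 + 151 = 327)
P = 156025 (P = ((-18 - 24*(-3)) + 341)**2 = ((-18 + 72) + 341)**2 = (54 + 341)**2 = 395**2 = 156025)
o(-466, 468) - P = 327 - 1*156025 = 327 - 156025 = -155698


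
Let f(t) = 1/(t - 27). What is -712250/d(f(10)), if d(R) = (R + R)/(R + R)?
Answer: -712250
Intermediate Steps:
f(t) = 1/(-27 + t)
d(R) = 1 (d(R) = (2*R)/((2*R)) = (2*R)*(1/(2*R)) = 1)
-712250/d(f(10)) = -712250/1 = -712250*1 = -712250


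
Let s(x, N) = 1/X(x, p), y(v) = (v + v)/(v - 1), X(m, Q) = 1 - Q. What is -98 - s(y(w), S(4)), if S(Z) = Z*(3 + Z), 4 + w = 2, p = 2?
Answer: -97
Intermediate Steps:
w = -2 (w = -4 + 2 = -2)
y(v) = 2*v/(-1 + v) (y(v) = (2*v)/(-1 + v) = 2*v/(-1 + v))
s(x, N) = -1 (s(x, N) = 1/(1 - 1*2) = 1/(1 - 2) = 1/(-1) = -1)
-98 - s(y(w), S(4)) = -98 - 1*(-1) = -98 + 1 = -97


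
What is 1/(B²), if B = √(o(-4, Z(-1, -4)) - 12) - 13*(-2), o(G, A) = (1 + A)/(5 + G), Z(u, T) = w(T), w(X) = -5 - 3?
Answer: (26 + I*√19)⁻² ≈ 0.0013602 - 0.00046926*I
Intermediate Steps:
w(X) = -8
Z(u, T) = -8
o(G, A) = (1 + A)/(5 + G)
B = 26 + I*√19 (B = √((1 - 8)/(5 - 4) - 12) - 13*(-2) = √(-7/1 - 12) + 26 = √(1*(-7) - 12) + 26 = √(-7 - 12) + 26 = √(-19) + 26 = I*√19 + 26 = 26 + I*√19 ≈ 26.0 + 4.3589*I)
1/(B²) = 1/((26 + I*√19)²) = (26 + I*√19)⁻²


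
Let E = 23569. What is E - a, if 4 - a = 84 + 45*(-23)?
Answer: 22614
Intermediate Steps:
a = 955 (a = 4 - (84 + 45*(-23)) = 4 - (84 - 1035) = 4 - 1*(-951) = 4 + 951 = 955)
E - a = 23569 - 1*955 = 23569 - 955 = 22614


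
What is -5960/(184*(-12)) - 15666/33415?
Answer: 20570359/9222540 ≈ 2.2304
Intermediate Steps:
-5960/(184*(-12)) - 15666/33415 = -5960/(-2208) - 15666*1/33415 = -5960*(-1/2208) - 15666/33415 = 745/276 - 15666/33415 = 20570359/9222540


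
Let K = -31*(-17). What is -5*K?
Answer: -2635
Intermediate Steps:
K = 527
-5*K = -5*527 = -2635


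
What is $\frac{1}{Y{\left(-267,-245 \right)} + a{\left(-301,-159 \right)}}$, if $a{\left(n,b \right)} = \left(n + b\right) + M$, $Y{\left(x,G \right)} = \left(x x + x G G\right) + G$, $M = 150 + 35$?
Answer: $- \frac{1}{15955906} \approx -6.2673 \cdot 10^{-8}$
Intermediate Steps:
$M = 185$
$Y{\left(x,G \right)} = G + x^{2} + x G^{2}$ ($Y{\left(x,G \right)} = \left(x^{2} + G x G\right) + G = \left(x^{2} + x G^{2}\right) + G = G + x^{2} + x G^{2}$)
$a{\left(n,b \right)} = 185 + b + n$ ($a{\left(n,b \right)} = \left(n + b\right) + 185 = \left(b + n\right) + 185 = 185 + b + n$)
$\frac{1}{Y{\left(-267,-245 \right)} + a{\left(-301,-159 \right)}} = \frac{1}{\left(-245 + \left(-267\right)^{2} - 267 \left(-245\right)^{2}\right) - 275} = \frac{1}{\left(-245 + 71289 - 16026675\right) - 275} = \frac{1}{-15955631 - 275} = \frac{1}{-15955906} = - \frac{1}{15955906}$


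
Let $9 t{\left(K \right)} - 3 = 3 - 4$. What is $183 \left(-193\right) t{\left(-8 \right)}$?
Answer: $- \frac{23546}{3} \approx -7848.7$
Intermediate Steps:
$t{\left(K \right)} = \frac{2}{9}$ ($t{\left(K \right)} = \frac{1}{3} + \frac{3 - 4}{9} = \frac{1}{3} + \frac{1}{9} \left(-1\right) = \frac{1}{3} - \frac{1}{9} = \frac{2}{9}$)
$183 \left(-193\right) t{\left(-8 \right)} = 183 \left(-193\right) \frac{2}{9} = \left(-35319\right) \frac{2}{9} = - \frac{23546}{3}$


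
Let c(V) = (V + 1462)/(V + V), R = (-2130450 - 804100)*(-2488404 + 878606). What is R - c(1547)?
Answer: 859773955203623/182 ≈ 4.7240e+12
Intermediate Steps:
R = 4724032720900 (R = -2934550*(-1609798) = 4724032720900)
c(V) = (1462 + V)/(2*V) (c(V) = (1462 + V)/((2*V)) = (1462 + V)*(1/(2*V)) = (1462 + V)/(2*V))
R - c(1547) = 4724032720900 - (1462 + 1547)/(2*1547) = 4724032720900 - 3009/(2*1547) = 4724032720900 - 1*177/182 = 4724032720900 - 177/182 = 859773955203623/182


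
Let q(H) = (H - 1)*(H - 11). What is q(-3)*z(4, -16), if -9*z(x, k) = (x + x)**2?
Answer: -3584/9 ≈ -398.22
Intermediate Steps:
z(x, k) = -4*x**2/9 (z(x, k) = -(x + x)**2/9 = -4*x**2/9)
q(H) = (-1 + H)*(-11 + H)
q(-3)*z(4, -16) = (11 + (-3)**2 - 12*(-3))*(-4/9*4**2) = (11 + 9 + 36)*(-4/9*16) = 56*(-64/9) = -3584/9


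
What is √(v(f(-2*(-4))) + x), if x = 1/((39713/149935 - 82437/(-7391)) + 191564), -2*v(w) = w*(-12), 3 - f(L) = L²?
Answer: I*√16495789194104833115884167464354/212298052091318 ≈ 19.131*I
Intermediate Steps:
f(L) = 3 - L²
v(w) = 6*w (v(w) = -w*(-12)/2 = -(-6)*w = 6*w)
x = 1108169585/212298052091318 (x = 1/((39713*(1/149935) - 82437*(-1/7391)) + 191564) = 1/((39713/149935 + 82437/7391) + 191564) = 1/(12653710378/1108169585 + 191564) = 1/(212298052091318/1108169585) = 1108169585/212298052091318 ≈ 5.2199e-6)
√(v(f(-2*(-4))) + x) = √(6*(3 - (-2*(-4))²) + 1108169585/212298052091318) = √(6*(3 - 1*8²) + 1108169585/212298052091318) = √(6*(3 - 1*64) + 1108169585/212298052091318) = √(6*(3 - 64) + 1108169585/212298052091318) = √(6*(-61) + 1108169585/212298052091318) = √(-366 + 1108169585/212298052091318) = √(-77701085957252803/212298052091318) = I*√16495789194104833115884167464354/212298052091318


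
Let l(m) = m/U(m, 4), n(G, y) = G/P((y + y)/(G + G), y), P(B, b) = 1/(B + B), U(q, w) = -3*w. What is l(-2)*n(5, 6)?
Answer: 2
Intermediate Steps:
P(B, b) = 1/(2*B)
n(G, y) = 2*y (n(G, y) = G/((1/(2*(((y + y)/(G + G)))))) = G/((1/(2*(((2*y)/((2*G))))))) = G/((1/(2*(((2*y)*(1/(2*G))))))) = G/((1/(2*((y/G))))) = G/(((G/y)/2)) = G/((G/(2*y))) = G*(2*y/G) = 2*y)
l(m) = -m/12 (l(m) = m/((-3*4)) = m/(-12) = m*(-1/12) = -m/12)
l(-2)*n(5, 6) = (-1/12*(-2))*(2*6) = (⅙)*12 = 2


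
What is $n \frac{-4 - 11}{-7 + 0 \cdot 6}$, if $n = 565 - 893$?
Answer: $- \frac{4920}{7} \approx -702.86$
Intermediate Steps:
$n = -328$ ($n = 565 - 893 = -328$)
$n \frac{-4 - 11}{-7 + 0 \cdot 6} = - 328 \frac{-4 - 11}{-7 + 0 \cdot 6} = - 328 \left(- \frac{15}{-7 + 0}\right) = - 328 \left(- \frac{15}{-7}\right) = - 328 \left(\left(-15\right) \left(- \frac{1}{7}\right)\right) = \left(-328\right) \frac{15}{7} = - \frac{4920}{7}$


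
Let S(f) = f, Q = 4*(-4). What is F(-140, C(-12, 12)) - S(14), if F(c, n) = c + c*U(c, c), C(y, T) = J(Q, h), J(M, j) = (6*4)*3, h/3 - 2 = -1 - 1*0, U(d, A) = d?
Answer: 19446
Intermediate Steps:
Q = -16
h = 3 (h = 6 + 3*(-1 - 1*0) = 6 + 3*(-1 + 0) = 6 + 3*(-1) = 6 - 3 = 3)
J(M, j) = 72 (J(M, j) = 24*3 = 72)
C(y, T) = 72
F(c, n) = c + c² (F(c, n) = c + c*c = c + c²)
F(-140, C(-12, 12)) - S(14) = -140*(1 - 140) - 1*14 = -140*(-139) - 14 = 19460 - 14 = 19446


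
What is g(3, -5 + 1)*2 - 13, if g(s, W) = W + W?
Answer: -29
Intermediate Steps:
g(s, W) = 2*W
g(3, -5 + 1)*2 - 13 = (2*(-5 + 1))*2 - 13 = (2*(-4))*2 - 13 = -8*2 - 13 = -16 - 13 = -29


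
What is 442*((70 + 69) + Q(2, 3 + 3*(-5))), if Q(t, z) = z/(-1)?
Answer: 66742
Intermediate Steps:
Q(t, z) = -z (Q(t, z) = z*(-1) = -z)
442*((70 + 69) + Q(2, 3 + 3*(-5))) = 442*((70 + 69) - (3 + 3*(-5))) = 442*(139 - (3 - 15)) = 442*(139 - 1*(-12)) = 442*(139 + 12) = 442*151 = 66742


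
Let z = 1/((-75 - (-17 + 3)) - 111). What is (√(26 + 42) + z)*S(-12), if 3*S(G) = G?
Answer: 1/43 - 8*√17 ≈ -32.962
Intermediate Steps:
S(G) = G/3
z = -1/172 (z = 1/((-75 - 1*(-14)) - 111) = 1/((-75 + 14) - 111) = 1/(-61 - 111) = 1/(-172) = -1/172 ≈ -0.0058140)
(√(26 + 42) + z)*S(-12) = (√(26 + 42) - 1/172)*((⅓)*(-12)) = (√68 - 1/172)*(-4) = (2*√17 - 1/172)*(-4) = (-1/172 + 2*√17)*(-4) = 1/43 - 8*√17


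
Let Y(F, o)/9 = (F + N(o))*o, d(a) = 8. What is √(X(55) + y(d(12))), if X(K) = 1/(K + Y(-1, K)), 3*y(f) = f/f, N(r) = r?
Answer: 2*√538137435/80355 ≈ 0.57738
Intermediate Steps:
y(f) = ⅓ (y(f) = (f/f)/3 = (⅓)*1 = ⅓)
Y(F, o) = 9*o*(F + o) (Y(F, o) = 9*((F + o)*o) = 9*(o*(F + o)) = 9*o*(F + o))
X(K) = 1/(K + 9*K*(-1 + K))
√(X(55) + y(d(12))) = √(1/(55*(-8 + 9*55)) + ⅓) = √(1/(55*(-8 + 495)) + ⅓) = √((1/55)/487 + ⅓) = √((1/55)*(1/487) + ⅓) = √(1/26785 + ⅓) = √(26788/80355) = 2*√538137435/80355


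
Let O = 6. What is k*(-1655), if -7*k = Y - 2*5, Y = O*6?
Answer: 43030/7 ≈ 6147.1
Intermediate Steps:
Y = 36 (Y = 6*6 = 36)
k = -26/7 (k = -(36 - 2*5)/7 = -(36 - 10)/7 = -⅐*26 = -26/7 ≈ -3.7143)
k*(-1655) = -26/7*(-1655) = 43030/7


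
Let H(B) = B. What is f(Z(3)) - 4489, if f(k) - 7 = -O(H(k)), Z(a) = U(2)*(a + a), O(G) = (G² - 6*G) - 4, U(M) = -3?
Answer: -4910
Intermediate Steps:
O(G) = -4 + G² - 6*G
Z(a) = -6*a (Z(a) = -3*(a + a) = -6*a)
f(k) = 11 - k² + 6*k (f(k) = 7 - (-4 + k² - 6*k) = 7 + (4 - k² + 6*k) = 11 - k² + 6*k)
f(Z(3)) - 4489 = (11 - (-6*3)² + 6*(-6*3)) - 4489 = (11 - 1*(-18)² + 6*(-18)) - 4489 = (11 - 1*324 - 108) - 4489 = (11 - 324 - 108) - 4489 = -421 - 4489 = -4910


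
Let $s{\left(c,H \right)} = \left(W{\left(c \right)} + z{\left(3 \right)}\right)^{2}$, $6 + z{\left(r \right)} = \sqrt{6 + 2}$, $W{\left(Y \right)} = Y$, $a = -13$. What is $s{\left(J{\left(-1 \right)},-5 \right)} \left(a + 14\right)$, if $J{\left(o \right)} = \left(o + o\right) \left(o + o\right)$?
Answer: $12 - 8 \sqrt{2} \approx 0.68629$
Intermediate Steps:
$z{\left(r \right)} = -6 + 2 \sqrt{2}$ ($z{\left(r \right)} = -6 + \sqrt{6 + 2} = -6 + \sqrt{8} = -6 + 2 \sqrt{2}$)
$J{\left(o \right)} = 4 o^{2}$ ($J{\left(o \right)} = 2 o 2 o = 4 o^{2}$)
$s{\left(c,H \right)} = \left(-6 + c + 2 \sqrt{2}\right)^{2}$ ($s{\left(c,H \right)} = \left(c - \left(6 - 2 \sqrt{2}\right)\right)^{2} = \left(-6 + c + 2 \sqrt{2}\right)^{2}$)
$s{\left(J{\left(-1 \right)},-5 \right)} \left(a + 14\right) = \left(-6 + 4 \left(-1\right)^{2} + 2 \sqrt{2}\right)^{2} \left(-13 + 14\right) = \left(-6 + 4 \cdot 1 + 2 \sqrt{2}\right)^{2} \cdot 1 = \left(-6 + 4 + 2 \sqrt{2}\right)^{2} \cdot 1 = \left(-2 + 2 \sqrt{2}\right)^{2} \cdot 1 = \left(-2 + 2 \sqrt{2}\right)^{2}$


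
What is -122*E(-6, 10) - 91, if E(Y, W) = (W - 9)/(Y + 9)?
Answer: -395/3 ≈ -131.67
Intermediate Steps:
E(Y, W) = (-9 + W)/(9 + Y)
-122*E(-6, 10) - 91 = -122*(-9 + 10)/(9 - 6) - 91 = -122/3 - 91 = -395/3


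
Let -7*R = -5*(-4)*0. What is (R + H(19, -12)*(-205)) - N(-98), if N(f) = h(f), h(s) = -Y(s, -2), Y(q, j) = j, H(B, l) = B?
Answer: -3897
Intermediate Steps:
h(s) = 2 (h(s) = -1*(-2) = 2)
N(f) = 2
R = 0 (R = -(-5*(-4))*0/7 = -20*0/7 = -1/7*0 = 0)
(R + H(19, -12)*(-205)) - N(-98) = (0 + 19*(-205)) - 1*2 = (0 - 3895) - 2 = -3895 - 2 = -3897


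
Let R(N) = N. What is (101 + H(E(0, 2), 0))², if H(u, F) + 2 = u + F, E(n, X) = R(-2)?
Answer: 9409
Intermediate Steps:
E(n, X) = -2
H(u, F) = -2 + F + u (H(u, F) = -2 + (u + F) = -2 + (F + u) = -2 + F + u)
(101 + H(E(0, 2), 0))² = (101 + (-2 + 0 - 2))² = (101 - 4)² = 97² = 9409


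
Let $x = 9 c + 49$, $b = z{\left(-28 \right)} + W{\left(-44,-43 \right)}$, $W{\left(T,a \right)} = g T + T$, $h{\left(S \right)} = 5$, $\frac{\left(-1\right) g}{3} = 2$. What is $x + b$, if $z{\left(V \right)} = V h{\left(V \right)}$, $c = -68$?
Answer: $-483$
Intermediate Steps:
$g = -6$ ($g = \left(-3\right) 2 = -6$)
$W{\left(T,a \right)} = - 5 T$ ($W{\left(T,a \right)} = - 6 T + T = - 5 T$)
$z{\left(V \right)} = 5 V$ ($z{\left(V \right)} = V 5 = 5 V$)
$b = 80$ ($b = 5 \left(-28\right) - -220 = -140 + 220 = 80$)
$x = -563$ ($x = 9 \left(-68\right) + 49 = -612 + 49 = -563$)
$x + b = -563 + 80 = -483$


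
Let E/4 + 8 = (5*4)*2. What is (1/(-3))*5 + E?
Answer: 379/3 ≈ 126.33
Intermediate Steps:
E = 128 (E = -32 + 4*((5*4)*2) = -32 + 4*(20*2) = -32 + 4*40 = -32 + 160 = 128)
(1/(-3))*5 + E = (1/(-3))*5 + 128 = (1*(-1/3))*5 + 128 = -1/3*5 + 128 = -5/3 + 128 = 379/3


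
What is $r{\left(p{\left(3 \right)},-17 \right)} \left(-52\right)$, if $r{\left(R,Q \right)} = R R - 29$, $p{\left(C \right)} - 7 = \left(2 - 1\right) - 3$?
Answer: $208$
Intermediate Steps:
$p{\left(C \right)} = 5$ ($p{\left(C \right)} = 7 + \left(\left(2 - 1\right) - 3\right) = 7 + \left(1 - 3\right) = 7 - 2 = 5$)
$r{\left(R,Q \right)} = -29 + R^{2}$ ($r{\left(R,Q \right)} = R^{2} - 29 = -29 + R^{2}$)
$r{\left(p{\left(3 \right)},-17 \right)} \left(-52\right) = \left(-29 + 5^{2}\right) \left(-52\right) = \left(-29 + 25\right) \left(-52\right) = \left(-4\right) \left(-52\right) = 208$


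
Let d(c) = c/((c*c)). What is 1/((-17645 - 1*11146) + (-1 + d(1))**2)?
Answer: -1/28791 ≈ -3.4733e-5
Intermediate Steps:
d(c) = 1/c (d(c) = c/(c**2) = c/c**2 = 1/c)
1/((-17645 - 1*11146) + (-1 + d(1))**2) = 1/((-17645 - 1*11146) + (-1 + 1/1)**2) = 1/((-17645 - 11146) + (-1 + 1)**2) = 1/(-28791 + 0**2) = 1/(-28791 + 0) = 1/(-28791) = -1/28791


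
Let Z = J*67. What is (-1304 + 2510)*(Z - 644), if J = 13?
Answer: 273762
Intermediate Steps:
Z = 871 (Z = 13*67 = 871)
(-1304 + 2510)*(Z - 644) = (-1304 + 2510)*(871 - 644) = 1206*227 = 273762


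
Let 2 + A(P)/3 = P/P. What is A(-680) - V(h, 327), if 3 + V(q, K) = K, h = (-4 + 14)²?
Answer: -327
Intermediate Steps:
h = 100 (h = 10² = 100)
V(q, K) = -3 + K
A(P) = -3 (A(P) = -6 + 3*(P/P) = -6 + 3*1 = -6 + 3 = -3)
A(-680) - V(h, 327) = -3 - (-3 + 327) = -3 - 1*324 = -3 - 324 = -327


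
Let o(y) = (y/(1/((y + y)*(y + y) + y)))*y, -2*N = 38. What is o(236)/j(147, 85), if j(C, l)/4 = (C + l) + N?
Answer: 1035110160/71 ≈ 1.4579e+7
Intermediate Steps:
N = -19 (N = -½*38 = -19)
j(C, l) = -76 + 4*C + 4*l (j(C, l) = 4*((C + l) - 19) = 4*(-19 + C + l) = -76 + 4*C + 4*l)
o(y) = y²*(y + 4*y²) (o(y) = (y/(1/((2*y)*(2*y) + y)))*y = (y/(1/(4*y² + y)))*y = (y/(1/(y + 4*y²)))*y = (y*(y + 4*y²))*y = y²*(y + 4*y²))
o(236)/j(147, 85) = (236³*(1 + 4*236))/(-76 + 4*147 + 4*85) = (13144256*(1 + 944))/(-76 + 588 + 340) = (13144256*945)/852 = 12421321920*(1/852) = 1035110160/71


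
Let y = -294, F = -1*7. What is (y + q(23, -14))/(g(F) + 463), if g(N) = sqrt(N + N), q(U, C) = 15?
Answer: -43059/71461 + 93*I*sqrt(14)/71461 ≈ -0.60255 + 0.0048694*I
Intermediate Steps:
F = -7
g(N) = sqrt(2)*sqrt(N) (g(N) = sqrt(2*N) = sqrt(2)*sqrt(N))
(y + q(23, -14))/(g(F) + 463) = (-294 + 15)/(sqrt(2)*sqrt(-7) + 463) = -279/(sqrt(2)*(I*sqrt(7)) + 463) = -279/(I*sqrt(14) + 463) = -279/(463 + I*sqrt(14))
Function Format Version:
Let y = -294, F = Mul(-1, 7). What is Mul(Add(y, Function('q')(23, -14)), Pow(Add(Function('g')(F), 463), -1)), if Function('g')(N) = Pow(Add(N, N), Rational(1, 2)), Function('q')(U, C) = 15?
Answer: Add(Rational(-43059, 71461), Mul(Rational(93, 71461), I, Pow(14, Rational(1, 2)))) ≈ Add(-0.60255, Mul(0.0048694, I))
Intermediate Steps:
F = -7
Function('g')(N) = Mul(Pow(2, Rational(1, 2)), Pow(N, Rational(1, 2))) (Function('g')(N) = Pow(Mul(2, N), Rational(1, 2)) = Mul(Pow(2, Rational(1, 2)), Pow(N, Rational(1, 2))))
Mul(Add(y, Function('q')(23, -14)), Pow(Add(Function('g')(F), 463), -1)) = Mul(Add(-294, 15), Pow(Add(Mul(Pow(2, Rational(1, 2)), Pow(-7, Rational(1, 2))), 463), -1)) = Mul(-279, Pow(Add(Mul(Pow(2, Rational(1, 2)), Mul(I, Pow(7, Rational(1, 2)))), 463), -1)) = Mul(-279, Pow(Add(Mul(I, Pow(14, Rational(1, 2))), 463), -1)) = Mul(-279, Pow(Add(463, Mul(I, Pow(14, Rational(1, 2)))), -1))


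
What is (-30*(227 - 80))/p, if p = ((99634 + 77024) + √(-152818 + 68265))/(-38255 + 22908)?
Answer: 11956261137660/31208133517 - 67680270*I*√84553/31208133517 ≈ 383.11 - 0.63061*I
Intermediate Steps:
p = -176658/15347 - I*√84553/15347 (p = (176658 + √(-84553))/(-15347) = (176658 + I*√84553)*(-1/15347) = -176658/15347 - I*√84553/15347 ≈ -11.511 - 0.018947*I)
(-30*(227 - 80))/p = (-30*(227 - 80))/(-176658/15347 - I*√84553/15347) = (-30*147)/(-176658/15347 - I*√84553/15347) = -4410/(-176658/15347 - I*√84553/15347)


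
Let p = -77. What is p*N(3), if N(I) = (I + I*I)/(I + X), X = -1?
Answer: -462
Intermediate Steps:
N(I) = (I + I²)/(-1 + I) (N(I) = (I + I*I)/(I - 1) = (I + I²)/(-1 + I))
p*N(3) = -231*(1 + 3)/(-1 + 3) = -231*4/2 = -77*6 = -462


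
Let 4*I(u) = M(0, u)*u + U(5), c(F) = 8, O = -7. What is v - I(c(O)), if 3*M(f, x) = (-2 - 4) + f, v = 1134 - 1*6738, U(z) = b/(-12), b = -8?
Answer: -33601/6 ≈ -5600.2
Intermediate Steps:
U(z) = ⅔ (U(z) = -8/(-12) = -8*(-1/12) = ⅔)
v = -5604 (v = 1134 - 6738 = -5604)
M(f, x) = -2 + f/3 (M(f, x) = ((-2 - 4) + f)/3 = (-6 + f)/3 = -2 + f/3)
I(u) = ⅙ - u/2 (I(u) = ((-2 + (⅓)*0)*u + ⅔)/4 = ((-2 + 0)*u + ⅔)/4 = (-2*u + ⅔)/4 = (⅔ - 2*u)/4 = ⅙ - u/2)
v - I(c(O)) = -5604 - (⅙ - ½*8) = -5604 - (⅙ - 4) = -5604 - 1*(-23/6) = -5604 + 23/6 = -33601/6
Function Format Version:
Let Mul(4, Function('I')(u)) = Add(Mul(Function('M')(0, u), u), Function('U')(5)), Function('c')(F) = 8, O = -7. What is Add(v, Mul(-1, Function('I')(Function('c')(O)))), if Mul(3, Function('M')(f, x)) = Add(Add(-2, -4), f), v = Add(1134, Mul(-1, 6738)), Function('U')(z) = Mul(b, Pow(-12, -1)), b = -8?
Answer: Rational(-33601, 6) ≈ -5600.2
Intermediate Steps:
Function('U')(z) = Rational(2, 3) (Function('U')(z) = Mul(-8, Pow(-12, -1)) = Mul(-8, Rational(-1, 12)) = Rational(2, 3))
v = -5604 (v = Add(1134, -6738) = -5604)
Function('M')(f, x) = Add(-2, Mul(Rational(1, 3), f)) (Function('M')(f, x) = Mul(Rational(1, 3), Add(Add(-2, -4), f)) = Mul(Rational(1, 3), Add(-6, f)) = Add(-2, Mul(Rational(1, 3), f)))
Function('I')(u) = Add(Rational(1, 6), Mul(Rational(-1, 2), u)) (Function('I')(u) = Mul(Rational(1, 4), Add(Mul(Add(-2, Mul(Rational(1, 3), 0)), u), Rational(2, 3))) = Mul(Rational(1, 4), Add(Mul(Add(-2, 0), u), Rational(2, 3))) = Mul(Rational(1, 4), Add(Mul(-2, u), Rational(2, 3))) = Mul(Rational(1, 4), Add(Rational(2, 3), Mul(-2, u))) = Add(Rational(1, 6), Mul(Rational(-1, 2), u)))
Add(v, Mul(-1, Function('I')(Function('c')(O)))) = Add(-5604, Mul(-1, Add(Rational(1, 6), Mul(Rational(-1, 2), 8)))) = Add(-5604, Mul(-1, Add(Rational(1, 6), -4))) = Add(-5604, Mul(-1, Rational(-23, 6))) = Add(-5604, Rational(23, 6)) = Rational(-33601, 6)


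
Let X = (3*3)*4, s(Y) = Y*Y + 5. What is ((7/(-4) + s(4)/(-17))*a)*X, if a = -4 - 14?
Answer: 32886/17 ≈ 1934.5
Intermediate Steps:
a = -18
s(Y) = 5 + Y² (s(Y) = Y² + 5 = 5 + Y²)
X = 36 (X = 9*4 = 36)
((7/(-4) + s(4)/(-17))*a)*X = ((7/(-4) + (5 + 4²)/(-17))*(-18))*36 = ((7*(-¼) + (5 + 16)*(-1/17))*(-18))*36 = ((-7/4 + 21*(-1/17))*(-18))*36 = ((-7/4 - 21/17)*(-18))*36 = -203/68*(-18)*36 = (1827/34)*36 = 32886/17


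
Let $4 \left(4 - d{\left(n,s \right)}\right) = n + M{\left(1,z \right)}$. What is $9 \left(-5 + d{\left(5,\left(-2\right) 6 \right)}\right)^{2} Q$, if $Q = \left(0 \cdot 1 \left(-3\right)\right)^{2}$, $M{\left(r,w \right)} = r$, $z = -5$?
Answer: $0$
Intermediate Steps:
$d{\left(n,s \right)} = \frac{15}{4} - \frac{n}{4}$ ($d{\left(n,s \right)} = 4 - \frac{n + 1}{4} = 4 - \frac{1 + n}{4} = 4 - \left(\frac{1}{4} + \frac{n}{4}\right) = \frac{15}{4} - \frac{n}{4}$)
$Q = 0$ ($Q = \left(0 \left(-3\right)\right)^{2} = 0^{2} = 0$)
$9 \left(-5 + d{\left(5,\left(-2\right) 6 \right)}\right)^{2} Q = 9 \left(-5 + \left(\frac{15}{4} - \frac{5}{4}\right)\right)^{2} \cdot 0 = 9 \left(-5 + \frac{5}{2}\right)^{2} \cdot 0 = 9 \left(- \frac{5}{2}\right)^{2} \cdot 0 = 9 \cdot \frac{25}{4} \cdot 0 = \frac{225}{4} \cdot 0 = 0$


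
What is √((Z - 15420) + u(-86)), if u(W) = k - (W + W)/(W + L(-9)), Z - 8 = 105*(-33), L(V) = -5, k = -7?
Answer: 2*I*√39098514/91 ≈ 137.43*I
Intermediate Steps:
Z = -3457 (Z = 8 + 105*(-33) = 8 - 3465 = -3457)
u(W) = -7 - 2*W/(-5 + W) (u(W) = -7 - (W + W)/(W - 5) = -7 - 2*W/(-5 + W))
√((Z - 15420) + u(-86)) = √((-3457 - 15420) + (35 - 9*(-86))/(-5 - 86)) = √(-18877 + (35 + 774)/(-91)) = √(-18877 - 1/91*809) = √(-18877 - 809/91) = √(-1718616/91) = 2*I*√39098514/91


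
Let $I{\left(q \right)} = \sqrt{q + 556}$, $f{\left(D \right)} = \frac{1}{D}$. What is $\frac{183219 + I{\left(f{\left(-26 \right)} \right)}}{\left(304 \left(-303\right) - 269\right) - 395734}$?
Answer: $- \frac{61073}{162705} - \frac{7 \sqrt{7670}}{12690990} \approx -0.37541$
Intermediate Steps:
$I{\left(q \right)} = \sqrt{556 + q}$
$\frac{183219 + I{\left(f{\left(-26 \right)} \right)}}{\left(304 \left(-303\right) - 269\right) - 395734} = \frac{183219 + \sqrt{556 + \frac{1}{-26}}}{\left(304 \left(-303\right) - 269\right) - 395734} = \frac{183219 + \sqrt{556 - \frac{1}{26}}}{\left(-92112 - 269\right) - 395734} = \frac{183219 + \sqrt{\frac{14455}{26}}}{-92381 - 395734} = \frac{183219 + \frac{7 \sqrt{7670}}{26}}{-488115} = \left(183219 + \frac{7 \sqrt{7670}}{26}\right) \left(- \frac{1}{488115}\right) = - \frac{61073}{162705} - \frac{7 \sqrt{7670}}{12690990}$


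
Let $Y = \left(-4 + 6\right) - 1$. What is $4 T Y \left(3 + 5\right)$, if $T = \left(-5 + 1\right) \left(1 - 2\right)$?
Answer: $128$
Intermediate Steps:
$Y = 1$ ($Y = 2 - 1 = 1$)
$T = 4$ ($T = \left(-4\right) \left(-1\right) = 4$)
$4 T Y \left(3 + 5\right) = 4 \cdot 4 \cdot 1 \left(3 + 5\right) = 16 \cdot 1 \cdot 8 = 16 \cdot 8 = 128$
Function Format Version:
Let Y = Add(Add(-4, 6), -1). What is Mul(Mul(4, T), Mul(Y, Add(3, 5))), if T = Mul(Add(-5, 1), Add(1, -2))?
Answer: 128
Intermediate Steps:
Y = 1 (Y = Add(2, -1) = 1)
T = 4 (T = Mul(-4, -1) = 4)
Mul(Mul(4, T), Mul(Y, Add(3, 5))) = Mul(Mul(4, 4), Mul(1, Add(3, 5))) = Mul(16, Mul(1, 8)) = Mul(16, 8) = 128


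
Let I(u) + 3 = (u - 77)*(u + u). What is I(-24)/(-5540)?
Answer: -969/1108 ≈ -0.87455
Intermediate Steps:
I(u) = -3 + 2*u*(-77 + u) (I(u) = -3 + (u - 77)*(u + u) = -3 + (-77 + u)*(2*u) = -3 + 2*u*(-77 + u))
I(-24)/(-5540) = (-3 - 154*(-24) + 2*(-24)²)/(-5540) = (-3 + 3696 + 2*576)*(-1/5540) = (-3 + 3696 + 1152)*(-1/5540) = 4845*(-1/5540) = -969/1108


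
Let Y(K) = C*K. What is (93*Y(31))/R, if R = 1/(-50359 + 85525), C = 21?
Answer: 2129055138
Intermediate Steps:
Y(K) = 21*K
R = 1/35166 ≈ 2.8437e-5
(93*Y(31))/R = (93*(21*31))/(1/35166) = (93*651)*35166 = 60543*35166 = 2129055138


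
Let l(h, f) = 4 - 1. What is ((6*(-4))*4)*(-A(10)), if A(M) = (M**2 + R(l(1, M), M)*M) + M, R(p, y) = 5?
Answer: 15360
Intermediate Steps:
l(h, f) = 3
A(M) = M**2 + 6*M (A(M) = (M**2 + 5*M) + M = M**2 + 6*M)
((6*(-4))*4)*(-A(10)) = ((6*(-4))*4)*(-10*(6 + 10)) = (-24*4)*(-10*16) = -(-96)*160 = -96*(-160) = 15360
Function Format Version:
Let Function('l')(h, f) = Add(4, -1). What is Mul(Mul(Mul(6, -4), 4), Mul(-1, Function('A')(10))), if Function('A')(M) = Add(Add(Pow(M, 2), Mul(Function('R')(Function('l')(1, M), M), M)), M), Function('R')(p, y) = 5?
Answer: 15360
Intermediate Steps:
Function('l')(h, f) = 3
Function('A')(M) = Add(Pow(M, 2), Mul(6, M)) (Function('A')(M) = Add(Add(Pow(M, 2), Mul(5, M)), M) = Add(Pow(M, 2), Mul(6, M)))
Mul(Mul(Mul(6, -4), 4), Mul(-1, Function('A')(10))) = Mul(Mul(Mul(6, -4), 4), Mul(-1, Mul(10, Add(6, 10)))) = Mul(Mul(-24, 4), Mul(-1, Mul(10, 16))) = Mul(-96, Mul(-1, 160)) = Mul(-96, -160) = 15360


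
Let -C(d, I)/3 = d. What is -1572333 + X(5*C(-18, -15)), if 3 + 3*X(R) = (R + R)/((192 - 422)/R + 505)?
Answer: -5350651387/3403 ≈ -1.5723e+6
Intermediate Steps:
C(d, I) = -3*d
X(R) = -1 + 2*R/(3*(505 - 230/R)) (X(R) = -1 + ((R + R)/((192 - 422)/R + 505))/3 = -1 + ((2*R)/(-230/R + 505))/3 = -1 + ((2*R)/(505 - 230/R))/3 = -1 + (2*R/(505 - 230/R))/3 = -1 + 2*R/(3*(505 - 230/R)))
-1572333 + X(5*C(-18, -15)) = -1572333 + (690 - 7575*(-3*(-18)) + 2*(5*(-3*(-18)))**2)/(15*(-46 + 101*(5*(-3*(-18))))) = -1572333 + (690 - 7575*54 + 2*(5*54)**2)/(15*(-46 + 101*(5*54))) = -1572333 + (690 - 1515*270 + 2*270**2)/(15*(-46 + 101*270)) = -1572333 + (690 - 409050 + 2*72900)/(15*(-46 + 27270)) = -1572333 + (1/15)*(690 - 409050 + 145800)/27224 = -1572333 + (1/15)*(1/27224)*(-262560) = -1572333 - 2188/3403 = -5350651387/3403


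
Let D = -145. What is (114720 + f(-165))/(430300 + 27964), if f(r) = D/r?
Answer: 3785789/15122712 ≈ 0.25034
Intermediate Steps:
f(r) = -145/r
(114720 + f(-165))/(430300 + 27964) = (114720 - 145/(-165))/(430300 + 27964) = (114720 - 145*(-1/165))/458264 = (114720 + 29/33)*(1/458264) = (3785789/33)*(1/458264) = 3785789/15122712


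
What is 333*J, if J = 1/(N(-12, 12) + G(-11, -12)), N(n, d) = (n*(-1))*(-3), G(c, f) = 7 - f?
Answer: -333/17 ≈ -19.588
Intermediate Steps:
N(n, d) = 3*n (N(n, d) = -n*(-3) = 3*n)
J = -1/17 (J = 1/(3*(-12) + (7 - 1*(-12))) = 1/(-36 + (7 + 12)) = 1/(-36 + 19) = 1/(-17) = -1/17 ≈ -0.058824)
333*J = 333*(-1/17) = -333/17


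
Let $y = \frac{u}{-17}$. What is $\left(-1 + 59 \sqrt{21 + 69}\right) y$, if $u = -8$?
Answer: $- \frac{8}{17} + \frac{1416 \sqrt{10}}{17} \approx 262.93$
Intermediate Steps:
$y = \frac{8}{17}$ ($y = - \frac{8}{-17} = \left(-8\right) \left(- \frac{1}{17}\right) = \frac{8}{17} \approx 0.47059$)
$\left(-1 + 59 \sqrt{21 + 69}\right) y = \left(-1 + 59 \sqrt{21 + 69}\right) \frac{8}{17} = \left(-1 + 59 \sqrt{90}\right) \frac{8}{17} = \left(-1 + 59 \cdot 3 \sqrt{10}\right) \frac{8}{17} = \left(-1 + 177 \sqrt{10}\right) \frac{8}{17} = - \frac{8}{17} + \frac{1416 \sqrt{10}}{17}$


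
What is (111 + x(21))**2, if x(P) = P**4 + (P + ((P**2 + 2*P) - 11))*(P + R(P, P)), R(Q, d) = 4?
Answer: 42814644889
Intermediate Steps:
x(P) = P**4 + (4 + P)*(-11 + P**2 + 3*P) (x(P) = P**4 + (P + ((P**2 + 2*P) - 11))*(P + 4) = P**4 + (P + (-11 + P**2 + 2*P))*(4 + P) = P**4 + (-11 + P**2 + 3*P)*(4 + P) = P**4 + (4 + P)*(-11 + P**2 + 3*P))
(111 + x(21))**2 = (111 + (-44 + 21 + 21**3 + 21**4 + 7*21**2))**2 = (111 + (-44 + 21 + 9261 + 194481 + 7*441))**2 = (111 + (-44 + 21 + 9261 + 194481 + 3087))**2 = (111 + 206806)**2 = 206917**2 = 42814644889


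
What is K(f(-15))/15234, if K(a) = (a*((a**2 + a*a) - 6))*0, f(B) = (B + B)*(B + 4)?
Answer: 0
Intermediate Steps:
f(B) = 2*B*(4 + B) (f(B) = (2*B)*(4 + B) = 2*B*(4 + B))
K(a) = 0 (K(a) = (a*((a**2 + a**2) - 6))*0 = (a*(2*a**2 - 6))*0 = (a*(-6 + 2*a**2))*0 = 0)
K(f(-15))/15234 = 0/15234 = 0*(1/15234) = 0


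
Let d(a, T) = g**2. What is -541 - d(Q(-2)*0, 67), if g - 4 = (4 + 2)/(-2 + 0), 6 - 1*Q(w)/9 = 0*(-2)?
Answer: -542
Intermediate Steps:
Q(w) = 54 (Q(w) = 54 - 0*(-2) = 54 - 9*0 = 54 + 0 = 54)
g = 1 (g = 4 + (4 + 2)/(-2 + 0) = 4 + 6/(-2) = 4 + 6*(-1/2) = 4 - 3 = 1)
d(a, T) = 1 (d(a, T) = 1**2 = 1)
-541 - d(Q(-2)*0, 67) = -541 - 1*1 = -541 - 1 = -542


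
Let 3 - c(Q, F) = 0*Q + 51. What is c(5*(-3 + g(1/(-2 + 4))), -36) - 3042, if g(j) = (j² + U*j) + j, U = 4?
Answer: -3090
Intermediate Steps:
g(j) = j² + 5*j (g(j) = (j² + 4*j) + j = j² + 5*j)
c(Q, F) = -48 (c(Q, F) = 3 - (0*Q + 51) = 3 - (0 + 51) = 3 - 1*51 = 3 - 51 = -48)
c(5*(-3 + g(1/(-2 + 4))), -36) - 3042 = -48 - 3042 = -3090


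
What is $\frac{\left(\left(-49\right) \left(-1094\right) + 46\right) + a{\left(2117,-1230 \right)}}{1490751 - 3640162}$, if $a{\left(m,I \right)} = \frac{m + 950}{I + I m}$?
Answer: $- \frac{139770968213}{5599516572540} \approx -0.024961$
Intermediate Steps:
$a{\left(m,I \right)} = \frac{950 + m}{I + I m}$
$\frac{\left(\left(-49\right) \left(-1094\right) + 46\right) + a{\left(2117,-1230 \right)}}{1490751 - 3640162} = \frac{\left(\left(-49\right) \left(-1094\right) + 46\right) + \frac{950 + 2117}{\left(-1230\right) \left(1 + 2117\right)}}{1490751 - 3640162} = \frac{\left(53606 + 46\right) - \frac{1}{1230} \cdot \frac{1}{2118} \cdot 3067}{-2149411} = \left(53652 - \frac{1}{2605140} \cdot 3067\right) \left(- \frac{1}{2149411}\right) = \left(53652 - \frac{3067}{2605140}\right) \left(- \frac{1}{2149411}\right) = \frac{139770968213}{2605140} \left(- \frac{1}{2149411}\right) = - \frac{139770968213}{5599516572540}$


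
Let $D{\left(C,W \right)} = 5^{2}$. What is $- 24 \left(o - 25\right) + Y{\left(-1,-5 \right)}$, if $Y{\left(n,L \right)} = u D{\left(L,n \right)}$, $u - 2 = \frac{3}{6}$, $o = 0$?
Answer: $\frac{1325}{2} \approx 662.5$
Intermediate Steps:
$D{\left(C,W \right)} = 25$
$u = \frac{5}{2}$ ($u = 2 + \frac{3}{6} = 2 + 3 \cdot \frac{1}{6} = 2 + \frac{1}{2} = \frac{5}{2} \approx 2.5$)
$Y{\left(n,L \right)} = \frac{125}{2}$ ($Y{\left(n,L \right)} = \frac{5}{2} \cdot 25 = \frac{125}{2}$)
$- 24 \left(o - 25\right) + Y{\left(-1,-5 \right)} = - 24 \left(0 - 25\right) + \frac{125}{2} = \left(-24\right) \left(-25\right) + \frac{125}{2} = 600 + \frac{125}{2} = \frac{1325}{2}$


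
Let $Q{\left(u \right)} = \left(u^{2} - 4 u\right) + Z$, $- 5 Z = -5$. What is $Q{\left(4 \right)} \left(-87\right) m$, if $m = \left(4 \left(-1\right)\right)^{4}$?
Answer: $-22272$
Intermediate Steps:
$Z = 1$ ($Z = \left(- \frac{1}{5}\right) \left(-5\right) = 1$)
$m = 256$ ($m = \left(-4\right)^{4} = 256$)
$Q{\left(u \right)} = 1 + u^{2} - 4 u$ ($Q{\left(u \right)} = \left(u^{2} - 4 u\right) + 1 = 1 + u^{2} - 4 u$)
$Q{\left(4 \right)} \left(-87\right) m = \left(1 + 4^{2} - 16\right) \left(-87\right) 256 = \left(1 + 16 - 16\right) \left(-87\right) 256 = 1 \left(-87\right) 256 = \left(-87\right) 256 = -22272$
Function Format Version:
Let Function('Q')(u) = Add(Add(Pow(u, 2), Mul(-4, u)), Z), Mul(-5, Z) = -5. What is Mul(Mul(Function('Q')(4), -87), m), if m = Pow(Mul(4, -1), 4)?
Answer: -22272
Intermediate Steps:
Z = 1 (Z = Mul(Rational(-1, 5), -5) = 1)
m = 256 (m = Pow(-4, 4) = 256)
Function('Q')(u) = Add(1, Pow(u, 2), Mul(-4, u)) (Function('Q')(u) = Add(Add(Pow(u, 2), Mul(-4, u)), 1) = Add(1, Pow(u, 2), Mul(-4, u)))
Mul(Mul(Function('Q')(4), -87), m) = Mul(Mul(Add(1, Pow(4, 2), Mul(-4, 4)), -87), 256) = Mul(Mul(Add(1, 16, -16), -87), 256) = Mul(Mul(1, -87), 256) = Mul(-87, 256) = -22272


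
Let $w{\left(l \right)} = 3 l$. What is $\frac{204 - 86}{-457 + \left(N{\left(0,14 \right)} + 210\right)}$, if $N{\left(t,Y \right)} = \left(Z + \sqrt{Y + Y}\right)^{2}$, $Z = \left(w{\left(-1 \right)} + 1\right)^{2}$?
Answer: $- \frac{3422}{5631} - \frac{1888 \sqrt{7}}{39417} \approx -0.73443$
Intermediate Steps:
$Z = 4$ ($Z = \left(3 \left(-1\right) + 1\right)^{2} = \left(-3 + 1\right)^{2} = \left(-2\right)^{2} = 4$)
$N{\left(t,Y \right)} = \left(4 + \sqrt{2} \sqrt{Y}\right)^{2}$ ($N{\left(t,Y \right)} = \left(4 + \sqrt{Y + Y}\right)^{2} = \left(4 + \sqrt{2 Y}\right)^{2} = \left(4 + \sqrt{2} \sqrt{Y}\right)^{2}$)
$\frac{204 - 86}{-457 + \left(N{\left(0,14 \right)} + 210\right)} = \frac{204 - 86}{-457 + \left(\left(4 + \sqrt{2} \sqrt{14}\right)^{2} + 210\right)} = \frac{118}{-457 + \left(\left(4 + 2 \sqrt{7}\right)^{2} + 210\right)} = \frac{118}{-457 + \left(210 + \left(4 + 2 \sqrt{7}\right)^{2}\right)} = \frac{118}{-247 + \left(4 + 2 \sqrt{7}\right)^{2}}$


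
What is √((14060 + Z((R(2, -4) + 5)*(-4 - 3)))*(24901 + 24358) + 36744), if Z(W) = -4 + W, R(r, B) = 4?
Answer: √689317931 ≈ 26255.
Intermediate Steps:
√((14060 + Z((R(2, -4) + 5)*(-4 - 3)))*(24901 + 24358) + 36744) = √((14060 + (-4 + (4 + 5)*(-4 - 3)))*(24901 + 24358) + 36744) = √((14060 + (-4 + 9*(-7)))*49259 + 36744) = √((14060 + (-4 - 63))*49259 + 36744) = √((14060 - 67)*49259 + 36744) = √(13993*49259 + 36744) = √(689281187 + 36744) = √689317931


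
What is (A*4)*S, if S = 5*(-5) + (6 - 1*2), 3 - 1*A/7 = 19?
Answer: 9408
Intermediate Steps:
A = -112 (A = 21 - 7*19 = 21 - 133 = -112)
S = -21 (S = -25 + (6 - 2) = -25 + 4 = -21)
(A*4)*S = -112*4*(-21) = -448*(-21) = 9408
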